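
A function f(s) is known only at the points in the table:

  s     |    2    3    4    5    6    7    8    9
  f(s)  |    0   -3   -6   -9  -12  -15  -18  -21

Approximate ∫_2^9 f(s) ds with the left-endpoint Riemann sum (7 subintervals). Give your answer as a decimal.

Δs = 1.
Sum = 1·[0 + (-3) + (-6) + (-9) + (-12) + (-15) + (-18)] = -63.

-63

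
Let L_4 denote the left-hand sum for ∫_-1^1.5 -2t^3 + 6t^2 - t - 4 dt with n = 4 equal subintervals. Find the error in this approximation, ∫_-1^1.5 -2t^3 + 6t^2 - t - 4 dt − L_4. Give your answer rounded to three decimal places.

-1.904

Exact integral: ∫_-1^1.5 f(t) dt = -3.90625.
L_4 ≈ -2.00195.
Error ≈ -3.90625 − (-2.00195) ≈ -1.904.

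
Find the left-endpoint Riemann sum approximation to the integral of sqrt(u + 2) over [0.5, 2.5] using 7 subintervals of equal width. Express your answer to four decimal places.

Δu = (2.5 − 0.5)/7 = 2/7.
Left endpoints: 0.5, 11/14, 15/14, 19/14, 23/14, 27/14, 31/14.
f(0.5) ≈ 1.5811, f(11/14) ≈ 1.6690, f(15/14) ≈ 1.7525, f(19/14) ≈ 1.8323, f(23/14) ≈ 1.9086, f(27/14) ≈ 1.9821, f(31/14) ≈ 2.0529.
Sum = Δu · [f(0.5) + f(11/14) + f(15/14) + ...].
Sum ≈ 3.6510.

3.6510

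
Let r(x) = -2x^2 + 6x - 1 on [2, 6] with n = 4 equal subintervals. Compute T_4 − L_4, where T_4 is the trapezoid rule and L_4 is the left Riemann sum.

T_4 = -48.
L_4 = -28.
T_4 − L_4 = -20.

-20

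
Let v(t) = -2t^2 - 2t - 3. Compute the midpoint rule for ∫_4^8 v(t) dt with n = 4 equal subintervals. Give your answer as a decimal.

-358

Δt = (8 − 4)/4 = 1.
Midpoints: 4.5, 5.5, 6.5, 7.5.
v(4.5) = -52.5, v(5.5) = -74.5, v(6.5) = -100.5, v(7.5) = -130.5.
Sum = Δt · [v(4.5) + v(5.5) + v(6.5) + v(7.5)].
Sum = -358.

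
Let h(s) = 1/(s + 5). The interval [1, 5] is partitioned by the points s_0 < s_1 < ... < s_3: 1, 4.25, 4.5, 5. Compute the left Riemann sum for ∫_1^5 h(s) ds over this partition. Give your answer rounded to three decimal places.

Subinterval widths: 3.25, 0.25, 0.5.
Left endpoints: 1, 4.25, 4.5.
h(1) = 1/6, h(4.25) = 4/37, h(4.5) = 2/19.
Sum = Σ Δs_i · h(s_i).
Sum ≈ 0.621.

0.621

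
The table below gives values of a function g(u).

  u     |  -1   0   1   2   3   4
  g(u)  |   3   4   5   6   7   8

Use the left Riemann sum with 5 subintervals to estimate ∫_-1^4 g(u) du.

Δu = 1.
Sum = 1·[3 + 4 + 5 + 6 + 7] = 25.

25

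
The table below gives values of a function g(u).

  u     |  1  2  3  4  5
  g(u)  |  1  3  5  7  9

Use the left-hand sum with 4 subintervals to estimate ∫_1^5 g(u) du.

Δu = 1.
Sum = 1·[1 + 3 + 5 + 7] = 16.

16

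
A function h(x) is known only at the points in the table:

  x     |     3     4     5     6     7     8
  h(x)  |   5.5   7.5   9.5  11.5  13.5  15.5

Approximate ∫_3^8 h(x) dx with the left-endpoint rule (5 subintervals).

47.5

Δx = 1.
Sum = 1·[5.5 + 7.5 + 9.5 + 11.5 + 13.5] = 47.5.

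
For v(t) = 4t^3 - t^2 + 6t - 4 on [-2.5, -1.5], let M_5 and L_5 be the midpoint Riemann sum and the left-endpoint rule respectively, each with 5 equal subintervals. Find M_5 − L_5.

M_5 = -54.
L_5 = -60.15.
M_5 − L_5 = 6.15.

6.15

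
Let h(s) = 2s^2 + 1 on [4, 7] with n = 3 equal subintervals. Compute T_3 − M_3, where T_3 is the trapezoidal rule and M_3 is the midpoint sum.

T_3 = 190.
M_3 = 188.5.
T_3 − M_3 = 1.5.

1.5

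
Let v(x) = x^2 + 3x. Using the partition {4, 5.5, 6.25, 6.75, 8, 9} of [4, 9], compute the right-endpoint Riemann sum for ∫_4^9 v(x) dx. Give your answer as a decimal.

Subinterval widths: 1.5, 0.75, 0.5, 1.25, 1.
Right endpoints: 5.5, 6.25, 6.75, 8, 9.
v(5.5) = 46.75, v(6.25) = 57.8125, v(6.75) = 65.8125, v(8) = 88, v(9) = 108.
Sum = Σ Δx_i · v(x_i).
Sum = 364.390625.

364.390625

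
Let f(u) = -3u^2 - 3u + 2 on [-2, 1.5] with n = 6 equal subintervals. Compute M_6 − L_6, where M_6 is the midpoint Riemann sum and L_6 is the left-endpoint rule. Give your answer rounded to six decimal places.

-0.638021

M_6 ≈ -1.45225694.
L_6 ≈ -0.81423611.
M_6 − L_6 ≈ -0.638021.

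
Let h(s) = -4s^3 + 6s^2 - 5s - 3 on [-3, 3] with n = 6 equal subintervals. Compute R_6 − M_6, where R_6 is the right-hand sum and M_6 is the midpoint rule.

-114

R_6 = -27.
M_6 = 87.
R_6 − M_6 = -114.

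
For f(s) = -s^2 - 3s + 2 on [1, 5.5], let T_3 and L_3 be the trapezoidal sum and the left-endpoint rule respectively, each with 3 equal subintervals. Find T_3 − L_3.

T_3 = -91.6875.
L_3 = -59.625.
T_3 − L_3 = -32.0625.

-32.0625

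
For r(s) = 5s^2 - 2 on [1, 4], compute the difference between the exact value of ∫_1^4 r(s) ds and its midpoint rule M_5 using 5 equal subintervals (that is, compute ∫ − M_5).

0.45

Exact integral: ∫_1^4 r(s) ds = 99.
M_5 = 98.55.
Error = 99 − 98.55 = 0.45.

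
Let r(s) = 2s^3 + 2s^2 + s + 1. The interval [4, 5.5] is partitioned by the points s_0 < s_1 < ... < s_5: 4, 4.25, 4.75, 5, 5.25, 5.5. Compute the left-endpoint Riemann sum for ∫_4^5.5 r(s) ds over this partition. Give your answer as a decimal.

369.203125

Subinterval widths: 0.25, 0.5, 0.25, 0.25, 0.25.
Left endpoints: 4, 4.25, 4.75, 5, 5.25.
r(4) = 165, r(4.25) = 194.90625, r(4.75) = 265.21875, r(5) = 306, r(5.25) = 350.78125.
Sum = Σ Δs_i · r(s_i).
Sum = 369.203125.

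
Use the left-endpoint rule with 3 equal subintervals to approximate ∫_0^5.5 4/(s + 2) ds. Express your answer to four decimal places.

6.8738

Δs = (5.5 − 0)/3 = 11/6.
Left endpoints: 0, 11/6, 11/3.
f(0) = 2, f(11/6) = 24/23, f(11/3) = 12/17.
Sum = Δs · [f(0) + f(11/6) + f(11/3)].
Sum ≈ 6.8738.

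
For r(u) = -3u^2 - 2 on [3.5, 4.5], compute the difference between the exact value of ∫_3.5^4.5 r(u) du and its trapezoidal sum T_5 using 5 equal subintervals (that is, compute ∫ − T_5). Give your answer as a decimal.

0.02

Exact integral: ∫_3.5^4.5 r(u) du = -50.25.
T_5 = -50.27.
Error = -50.25 − (-50.27) = 0.02.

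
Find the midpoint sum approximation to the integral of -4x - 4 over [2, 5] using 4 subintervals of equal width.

Δx = (5 − 2)/4 = 0.75.
Midpoints: 2.375, 3.125, 3.875, 4.625.
f(2.375) = -13.5, f(3.125) = -16.5, f(3.875) = -19.5, f(4.625) = -22.5.
Sum = Δx · [f(2.375) + f(3.125) + f(3.875) + f(4.625)].
Sum = -54.

-54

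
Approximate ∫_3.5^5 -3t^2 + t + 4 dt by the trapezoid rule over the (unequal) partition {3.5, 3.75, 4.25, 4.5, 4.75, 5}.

Subinterval widths: 0.25, 0.5, 0.25, 0.25, 0.25.
f(3.5) = -29.25, f(3.75) = -34.4375, f(4.25) = -45.9375, f(4.5) = -52.25, f(4.75) = -58.9375, f(5) = -66.
On each subinterval the trapezoid contributes (Δt_i/2)·[f(t_{i-1}) + f(t_i)].
Sum = -69.84375.

-69.84375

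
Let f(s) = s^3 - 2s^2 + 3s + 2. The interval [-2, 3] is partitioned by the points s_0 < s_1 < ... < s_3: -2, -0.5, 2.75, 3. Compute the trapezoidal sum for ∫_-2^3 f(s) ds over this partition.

15.06640625

Subinterval widths: 1.5, 3.25, 0.25.
f(-2) = -20, f(-0.5) = -0.125, f(2.75) = 15.921875, f(3) = 20.
On each subinterval the trapezoid contributes (Δs_i/2)·[f(s_{i-1}) + f(s_i)].
Sum = 15.06640625.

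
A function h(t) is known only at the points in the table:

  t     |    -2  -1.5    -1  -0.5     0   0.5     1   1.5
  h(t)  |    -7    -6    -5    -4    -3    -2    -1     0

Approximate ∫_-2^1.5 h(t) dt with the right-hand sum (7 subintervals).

-10.5

Δt = 0.5.
Sum = 0.5·[(-6) + (-5) + (-4) + (-3) + (-2) + (-1) + 0] = -10.5.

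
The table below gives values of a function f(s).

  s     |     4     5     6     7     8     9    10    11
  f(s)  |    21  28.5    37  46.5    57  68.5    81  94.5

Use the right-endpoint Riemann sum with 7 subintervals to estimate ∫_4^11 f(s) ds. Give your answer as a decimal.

413

Δs = 1.
Sum = 1·[28.5 + 37 + 46.5 + 57 + 68.5 + 81 + 94.5] = 413.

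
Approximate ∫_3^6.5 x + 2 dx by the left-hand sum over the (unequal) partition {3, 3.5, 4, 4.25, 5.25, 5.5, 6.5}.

22.3125

Subinterval widths: 0.5, 0.5, 0.25, 1, 0.25, 1.
Left endpoints: 3, 3.5, 4, 4.25, 5.25, 5.5.
f(3) = 5, f(3.5) = 5.5, f(4) = 6, f(4.25) = 6.25, f(5.25) = 7.25, f(5.5) = 7.5.
Sum = Σ Δx_i · f(x_i).
Sum = 22.3125.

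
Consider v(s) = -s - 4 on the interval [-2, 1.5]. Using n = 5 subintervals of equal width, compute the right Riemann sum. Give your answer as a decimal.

-14.35

Δs = (1.5 − (-2))/5 = 0.7.
Right endpoints: -1.3, -0.6, 0.1, 0.8, 1.5.
v(-1.3) = -2.7, v(-0.6) = -3.4, v(0.1) = -4.1, v(0.8) = -4.8, v(1.5) = -5.5.
Sum = Δs · [v(-1.3) + v(-0.6) + v(0.1) + v(0.8) + v(1.5)].
Sum = -14.35.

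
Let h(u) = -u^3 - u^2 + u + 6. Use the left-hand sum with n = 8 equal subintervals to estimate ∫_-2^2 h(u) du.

Δu = (2 − (-2))/8 = 0.5.
Left endpoints: -2, -1.5, -1, -0.5, 0, 0.5, 1, 1.5.
h(-2) = 8, h(-1.5) = 5.625, h(-1) = 5, h(-0.5) = 5.375, h(0) = 6, h(0.5) = 6.125, h(1) = 5, h(1.5) = 1.875.
Sum = Δu · [h(-2) + h(-1.5) + h(-1) + ...].
Sum = 21.5.

21.5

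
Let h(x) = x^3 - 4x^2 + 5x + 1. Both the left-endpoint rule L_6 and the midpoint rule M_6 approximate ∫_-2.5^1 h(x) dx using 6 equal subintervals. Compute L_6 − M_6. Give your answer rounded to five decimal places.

L_6 ≈ -58.6260127.
M_6 ≈ -40.6869936.
L_6 − M_6 ≈ -17.93902.

-17.93902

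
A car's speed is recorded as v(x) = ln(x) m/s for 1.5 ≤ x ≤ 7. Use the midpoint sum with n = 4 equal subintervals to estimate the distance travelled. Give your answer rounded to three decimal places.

7.552

Δx = (7 − 1.5)/4 = 1.375.
Midpoints: 2.1875, 3.5625, 4.9375, 6.3125.
v(2.1875) ≈ 0.783, v(3.5625) ≈ 1.270, v(4.9375) ≈ 1.597, v(6.3125) ≈ 1.843.
Sum = Δx · [v(2.1875) + v(3.5625) + v(4.9375) + v(6.3125)].
Sum ≈ 7.552.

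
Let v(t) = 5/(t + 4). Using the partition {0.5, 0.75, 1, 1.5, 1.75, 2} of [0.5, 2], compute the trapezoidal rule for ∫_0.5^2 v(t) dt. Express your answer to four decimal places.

Subinterval widths: 0.25, 0.25, 0.5, 0.25, 0.25.
v(0.5) = 10/9, v(0.75) = 20/19, v(1) = 1, v(1.5) = 10/11, v(1.75) = 20/23, v(2) = 5/6.
On each subinterval the trapezoid contributes (Δt_i/2)·[v(t_{i-1}) + v(t_i)].
Sum ≈ 1.4395.

1.4395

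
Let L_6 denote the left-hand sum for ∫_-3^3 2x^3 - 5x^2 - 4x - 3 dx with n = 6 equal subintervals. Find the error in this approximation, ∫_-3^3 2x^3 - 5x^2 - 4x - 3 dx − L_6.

47

Exact integral: ∫_-3^3 f(x) dx = -108.
L_6 = -155.
Error = -108 − (-155) = 47.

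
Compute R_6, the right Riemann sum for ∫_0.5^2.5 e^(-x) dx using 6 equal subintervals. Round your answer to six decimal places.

0.441885

Δx = (2.5 − 0.5)/6 = 1/3.
Right endpoints: 5/6, 7/6, 1.5, 11/6, 13/6, 2.5.
f(5/6) ≈ 0.434598, f(7/6) ≈ 0.311403, f(1.5) ≈ 0.223130, f(11/6) ≈ 0.159880, f(13/6) ≈ 0.114559, f(2.5) ≈ 0.082085.
Sum = Δx · [f(5/6) + f(7/6) + f(1.5) + ...].
Sum ≈ 0.441885.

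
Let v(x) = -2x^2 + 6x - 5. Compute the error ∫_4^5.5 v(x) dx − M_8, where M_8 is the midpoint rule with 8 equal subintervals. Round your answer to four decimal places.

Exact integral: ∫_4^5.5 v(x) dx = -33.
M_8 ≈ -32.991211.
Error ≈ -33 − (-32.991211) ≈ -0.0088.

-0.0088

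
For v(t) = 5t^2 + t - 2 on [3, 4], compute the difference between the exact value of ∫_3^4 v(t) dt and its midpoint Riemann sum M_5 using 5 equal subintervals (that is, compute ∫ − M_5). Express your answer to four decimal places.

Exact integral: ∫_3^4 v(t) dt ≈ 63.166667.
M_5 = 63.15.
Error ≈ 63.166667 − 63.15 ≈ 0.0167.

0.0167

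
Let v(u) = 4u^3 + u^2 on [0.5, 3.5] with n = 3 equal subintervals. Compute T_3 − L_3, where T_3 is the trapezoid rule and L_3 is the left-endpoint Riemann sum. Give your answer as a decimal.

91.5

T_3 = 176.75.
L_3 = 85.25.
T_3 − L_3 = 91.5.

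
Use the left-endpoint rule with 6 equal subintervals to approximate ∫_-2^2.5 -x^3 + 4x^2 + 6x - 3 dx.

Δx = (2.5 − (-2))/6 = 0.75.
Left endpoints: -2, -1.25, -0.5, 0.25, 1, 1.75.
f(-2) = 9, f(-1.25) = -2.296875, f(-0.5) = -4.875, f(0.25) = -1.265625, f(1) = 6, f(1.75) = 14.390625.
Sum = Δx · [f(-2) + f(-1.25) + f(-0.5) + ...].
Sum = 15.71484375.

15.71484375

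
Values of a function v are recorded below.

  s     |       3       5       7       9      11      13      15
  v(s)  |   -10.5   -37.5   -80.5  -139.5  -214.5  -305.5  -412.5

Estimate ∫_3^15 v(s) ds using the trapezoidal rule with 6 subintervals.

Δs = 2.
T_6 = (2/2)·[(-10.5) + 2·(-37.5) + 2·(-80.5) + 2·(-139.5) + 2·(-214.5) + 2·(-305.5) + (-412.5)] = -1978.

-1978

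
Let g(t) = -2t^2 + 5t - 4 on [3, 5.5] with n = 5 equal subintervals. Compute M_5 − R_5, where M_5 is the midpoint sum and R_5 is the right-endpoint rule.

M_5 = -49.6875.
R_5 = -57.5.
M_5 − R_5 = 7.8125.

7.8125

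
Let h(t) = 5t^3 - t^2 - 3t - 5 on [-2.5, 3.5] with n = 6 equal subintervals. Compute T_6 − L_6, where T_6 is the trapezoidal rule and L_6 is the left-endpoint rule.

134.25

T_6 = 86.75.
L_6 = -47.5.
T_6 − L_6 = 134.25.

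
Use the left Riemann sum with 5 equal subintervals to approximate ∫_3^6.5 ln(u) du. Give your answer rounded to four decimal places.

5.0930

Δu = (6.5 − 3)/5 = 0.7.
Left endpoints: 3, 3.7, 4.4, 5.1, 5.8.
f(3) ≈ 1.0986, f(3.7) ≈ 1.3083, f(4.4) ≈ 1.4816, f(5.1) ≈ 1.6292, f(5.8) ≈ 1.7579.
Sum = Δu · [f(3) + f(3.7) + f(4.4) + f(5.1) + f(5.8)].
Sum ≈ 5.0930.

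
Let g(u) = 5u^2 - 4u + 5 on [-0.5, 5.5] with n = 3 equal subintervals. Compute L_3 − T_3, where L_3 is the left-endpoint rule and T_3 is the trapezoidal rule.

-126

L_3 = 141.5.
T_3 = 267.5.
L_3 − T_3 = -126.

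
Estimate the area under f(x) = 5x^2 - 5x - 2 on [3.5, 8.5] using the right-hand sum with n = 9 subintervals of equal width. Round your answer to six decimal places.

869.758230

Δx = (8.5 − 3.5)/9 = 5/9.
Right endpoints: 73/18, 83/18, 31/6, 103/18, 113/18, 41/6, 133/18, 143/18, 8.5.
f(73/18) = 19427/324, f(83/18) = 26327/324, f(31/6) = 3803/36, f(103/18) = 43127/324, f(113/18) = 53027/324, f(41/6) = 7103/36, f(133/18) = 75827/324, f(143/18) = 88727/324, f(8.5) = 316.75.
Sum = Δx · [f(73/18) + f(83/18) + f(31/6) + ...].
Sum ≈ 869.758230.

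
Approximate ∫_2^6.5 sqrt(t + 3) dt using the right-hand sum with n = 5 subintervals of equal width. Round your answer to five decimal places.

Δt = (6.5 − 2)/5 = 0.9.
Right endpoints: 2.9, 3.8, 4.7, 5.6, 6.5.
f(2.9) ≈ 2.42899, f(3.8) ≈ 2.60768, f(4.7) ≈ 2.77489, f(5.6) ≈ 2.93258, f(6.5) ≈ 3.08221.
Sum = Δt · [f(2.9) + f(3.8) + f(4.7) + f(5.6) + f(6.5)].
Sum ≈ 12.44371.

12.44371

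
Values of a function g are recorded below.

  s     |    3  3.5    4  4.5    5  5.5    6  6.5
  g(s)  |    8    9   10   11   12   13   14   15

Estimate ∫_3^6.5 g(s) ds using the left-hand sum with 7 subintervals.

Δs = 0.5.
Sum = 0.5·[8 + 9 + 10 + 11 + 12 + 13 + 14] = 38.5.

38.5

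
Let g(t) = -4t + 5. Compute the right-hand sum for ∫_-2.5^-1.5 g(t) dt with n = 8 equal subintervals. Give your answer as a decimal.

12.75

Δt = (-1.5 − (-2.5))/8 = 0.125.
Right endpoints: -2.375, -2.25, -2.125, -2, -1.875, -1.75, -1.625, -1.5.
g(-2.375) = 14.5, g(-2.25) = 14, g(-2.125) = 13.5, g(-2) = 13, g(-1.875) = 12.5, g(-1.75) = 12, g(-1.625) = 11.5, g(-1.5) = 11.
Sum = Δt · [g(-2.375) + g(-2.25) + g(-2.125) + ...].
Sum = 12.75.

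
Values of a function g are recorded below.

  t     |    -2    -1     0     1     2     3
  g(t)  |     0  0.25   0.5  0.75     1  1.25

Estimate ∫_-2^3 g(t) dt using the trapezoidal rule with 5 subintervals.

Δt = 1.
T_5 = (1/2)·[0 + 2·0.25 + 2·0.5 + 2·0.75 + 2·1 + 1.25] = 3.125.

3.125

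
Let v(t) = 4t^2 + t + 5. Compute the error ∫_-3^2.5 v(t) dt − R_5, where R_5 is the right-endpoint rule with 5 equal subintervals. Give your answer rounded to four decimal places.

-1.4117

Exact integral: ∫_-3^2.5 v(t) dt ≈ 82.958333.
R_5 = 84.37.
Error ≈ 82.958333 − 84.37 ≈ -1.4117.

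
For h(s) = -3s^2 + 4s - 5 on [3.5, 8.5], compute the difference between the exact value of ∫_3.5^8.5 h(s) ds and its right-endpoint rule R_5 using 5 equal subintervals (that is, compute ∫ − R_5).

Exact integral: ∫_3.5^8.5 h(s) ds = -476.25.
R_5 = -558.75.
Error = -476.25 − (-558.75) = 82.5.

82.5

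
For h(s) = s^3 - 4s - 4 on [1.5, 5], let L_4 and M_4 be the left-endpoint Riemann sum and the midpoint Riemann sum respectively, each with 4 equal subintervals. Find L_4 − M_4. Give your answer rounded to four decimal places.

-40.5542

L_4 ≈ 52.752930.
M_4 ≈ 93.307129.
L_4 − M_4 ≈ -40.5542.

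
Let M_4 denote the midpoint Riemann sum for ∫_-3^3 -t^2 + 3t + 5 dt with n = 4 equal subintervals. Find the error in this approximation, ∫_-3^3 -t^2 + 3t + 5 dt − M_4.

Exact integral: ∫_-3^3 f(t) dt = 12.
M_4 = 13.125.
Error = 12 − 13.125 = -1.125.

-1.125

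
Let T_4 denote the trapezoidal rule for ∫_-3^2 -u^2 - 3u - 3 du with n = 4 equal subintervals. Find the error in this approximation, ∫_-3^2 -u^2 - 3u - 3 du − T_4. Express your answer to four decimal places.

1.3021

Exact integral: ∫_-3^2 f(u) du ≈ -19.166667.
T_4 = -20.46875.
Error ≈ -19.166667 − (-20.46875) ≈ 1.3021.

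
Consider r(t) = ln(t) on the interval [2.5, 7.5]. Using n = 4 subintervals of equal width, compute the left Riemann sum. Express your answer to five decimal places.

7.10008

Δt = (7.5 − 2.5)/4 = 1.25.
Left endpoints: 2.5, 3.75, 5, 6.25.
r(2.5) ≈ 0.91629, r(3.75) ≈ 1.32176, r(5) ≈ 1.60944, r(6.25) ≈ 1.83258.
Sum = Δt · [r(2.5) + r(3.75) + r(5) + r(6.25)].
Sum ≈ 7.10008.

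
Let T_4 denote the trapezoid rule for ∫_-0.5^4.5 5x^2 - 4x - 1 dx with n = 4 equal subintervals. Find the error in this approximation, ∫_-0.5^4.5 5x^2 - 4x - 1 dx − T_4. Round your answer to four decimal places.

Exact integral: ∫_-0.5^4.5 f(x) dx ≈ 107.083333.
T_4 = 113.59375.
Error ≈ 107.083333 − 113.59375 ≈ -6.5104.

-6.5104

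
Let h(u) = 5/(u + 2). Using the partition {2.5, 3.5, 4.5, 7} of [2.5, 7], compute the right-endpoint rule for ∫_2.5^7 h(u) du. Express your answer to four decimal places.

Subinterval widths: 1, 1, 2.5.
Right endpoints: 3.5, 4.5, 7.
h(3.5) = 10/11, h(4.5) = 10/13, h(7) = 5/9.
Sum = Σ Δu_i · h(u_i).
Sum ≈ 3.0672.

3.0672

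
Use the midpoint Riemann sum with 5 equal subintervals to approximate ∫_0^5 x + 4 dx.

32.5

Δx = (5 − 0)/5 = 1.
Midpoints: 0.5, 1.5, 2.5, 3.5, 4.5.
f(0.5) = 4.5, f(1.5) = 5.5, f(2.5) = 6.5, f(3.5) = 7.5, f(4.5) = 8.5.
Sum = Δx · [f(0.5) + f(1.5) + f(2.5) + f(3.5) + f(4.5)].
Sum = 32.5.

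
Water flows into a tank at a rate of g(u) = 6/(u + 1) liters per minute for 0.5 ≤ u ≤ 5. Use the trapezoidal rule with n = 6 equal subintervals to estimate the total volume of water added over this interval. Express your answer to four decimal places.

8.4321

Δu = (5 − 0.5)/6 = 0.75.
g(0.5) = 4, g(1.25) = 8/3, g(2) = 2, g(2.75) = 1.6, g(3.5) = 4/3, g(4.25) = 8/7, g(5) = 1.
T_6 = (Δu/2)·[g(u_0) + 2g(u_1) + ... + 2g(u_{5}) + g(u_6)].
Sum ≈ 8.4321.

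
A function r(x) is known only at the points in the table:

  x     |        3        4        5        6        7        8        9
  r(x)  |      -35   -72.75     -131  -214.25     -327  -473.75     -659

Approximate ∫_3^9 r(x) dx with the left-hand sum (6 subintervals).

Δx = 1.
Sum = 1·[(-35) + (-72.75) + (-131) + (-214.25) + (-327) + (-473.75)] = -1253.75.

-1253.75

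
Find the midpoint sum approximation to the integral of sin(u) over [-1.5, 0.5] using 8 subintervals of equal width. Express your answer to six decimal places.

-0.808950

Δu = (0.5 − (-1.5))/8 = 0.25.
Midpoints: -1.375, -1.125, -0.875, -0.625, -0.375, -0.125, 0.125, 0.375.
f(-1.375) ≈ -0.980893, f(-1.125) ≈ -0.902268, f(-0.875) ≈ -0.767544, f(-0.625) ≈ -0.585097, f(-0.375) ≈ -0.366273, f(-0.125) ≈ -0.124675, f(0.125) ≈ 0.124675, f(0.375) ≈ 0.366273.
Sum = Δu · [f(-1.375) + f(-1.125) + f(-0.875) + ...].
Sum ≈ -0.808950.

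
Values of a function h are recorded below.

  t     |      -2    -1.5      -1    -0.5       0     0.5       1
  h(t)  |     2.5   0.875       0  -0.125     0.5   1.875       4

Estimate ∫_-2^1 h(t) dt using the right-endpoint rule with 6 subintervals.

3.5625

Δt = 0.5.
Sum = 0.5·[0.875 + 0 + (-0.125) + 0.5 + 1.875 + 4] = 3.5625.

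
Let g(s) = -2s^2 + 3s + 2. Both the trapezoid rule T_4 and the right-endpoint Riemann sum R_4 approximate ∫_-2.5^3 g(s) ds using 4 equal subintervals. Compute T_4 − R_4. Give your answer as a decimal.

-7.5625

T_4 = -16.7578125.
R_4 = -9.1953125.
T_4 − R_4 = -7.5625.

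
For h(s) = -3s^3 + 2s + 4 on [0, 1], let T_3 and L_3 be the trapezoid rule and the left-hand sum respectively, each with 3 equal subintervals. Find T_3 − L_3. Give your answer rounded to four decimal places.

-0.1667

T_3 ≈ 4.166667.
L_3 ≈ 4.333333.
T_3 − L_3 ≈ -0.1667.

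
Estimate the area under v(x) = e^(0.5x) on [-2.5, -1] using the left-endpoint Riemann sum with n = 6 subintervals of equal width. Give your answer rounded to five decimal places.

Δx = (-1 − (-2.5))/6 = 0.25.
Left endpoints: -2.5, -2.25, -2, -1.75, -1.5, -1.25.
v(-2.5) ≈ 0.28650, v(-2.25) ≈ 0.32465, v(-2) ≈ 0.36788, v(-1.75) ≈ 0.41686, v(-1.5) ≈ 0.47237, v(-1.25) ≈ 0.53526.
Sum = Δx · [v(-2.5) + v(-2.25) + v(-2) + ...].
Sum ≈ 0.60088.

0.60088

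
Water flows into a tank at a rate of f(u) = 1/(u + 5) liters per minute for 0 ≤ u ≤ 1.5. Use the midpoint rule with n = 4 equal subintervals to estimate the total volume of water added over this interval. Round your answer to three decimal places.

Δu = (1.5 − 0)/4 = 0.375.
Midpoints: 0.1875, 0.5625, 0.9375, 1.3125.
f(0.1875) = 16/83, f(0.5625) = 16/89, f(0.9375) = 16/95, f(1.3125) = 16/101.
Sum = Δu · [f(0.1875) + f(0.5625) + f(0.9375) + f(1.3125)].
Sum ≈ 0.262.

0.262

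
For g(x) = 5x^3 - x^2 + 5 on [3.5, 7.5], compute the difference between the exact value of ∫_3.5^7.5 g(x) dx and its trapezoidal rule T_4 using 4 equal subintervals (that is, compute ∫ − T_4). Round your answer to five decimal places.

Exact integral: ∫_3.5^7.5 g(x) dx ≈ 3661.1666667.
T_4 = 3715.5.
Error ≈ 3661.1666667 − 3715.5 ≈ -54.33333.

-54.33333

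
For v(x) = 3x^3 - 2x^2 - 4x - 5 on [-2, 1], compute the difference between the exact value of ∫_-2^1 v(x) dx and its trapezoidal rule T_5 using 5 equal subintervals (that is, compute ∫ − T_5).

1.17

Exact integral: ∫_-2^1 v(x) dx = -26.25.
T_5 = -27.42.
Error = -26.25 − (-27.42) = 1.17.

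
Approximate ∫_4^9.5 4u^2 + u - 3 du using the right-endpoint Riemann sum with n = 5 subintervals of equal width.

Δu = (9.5 − 4)/5 = 1.1.
Right endpoints: 5.1, 6.2, 7.3, 8.4, 9.5.
f(5.1) = 106.14, f(6.2) = 156.96, f(7.3) = 217.46, f(8.4) = 287.64, f(9.5) = 367.5.
Sum = Δu · [f(5.1) + f(6.2) + f(7.3) + f(8.4) + f(9.5)].
Sum = 1249.27.

1249.27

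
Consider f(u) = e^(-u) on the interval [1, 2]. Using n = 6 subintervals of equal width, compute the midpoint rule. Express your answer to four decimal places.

0.2323

Δu = (2 − 1)/6 = 1/6.
Midpoints: 13/12, 1.25, 17/12, 19/12, 1.75, 23/12.
f(13/12) ≈ 0.3385, f(1.25) ≈ 0.2865, f(17/12) ≈ 0.2425, f(19/12) ≈ 0.2053, f(1.75) ≈ 0.1738, f(23/12) ≈ 0.1471.
Sum = Δu · [f(13/12) + f(1.25) + f(17/12) + ...].
Sum ≈ 0.2323.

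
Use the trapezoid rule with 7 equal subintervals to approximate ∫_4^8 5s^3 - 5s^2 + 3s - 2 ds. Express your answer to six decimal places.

Δs = (8 − 4)/7 = 4/7.
f(4) = 250, f(32/7) = 132018/343, f(36/7) = 192526/343, f(40/7) = 269194/343, f(44/7) = 363942/343, f(48/7) = 478690/343, f(52/7) = 615358/343, f(8) = 2262.
T_7 = (Δs/2)·[f(s_0) + 2f(s_1) + ... + 2f(s_{6}) + f(s_7)].
Sum ≈ 4135.836735.

4135.836735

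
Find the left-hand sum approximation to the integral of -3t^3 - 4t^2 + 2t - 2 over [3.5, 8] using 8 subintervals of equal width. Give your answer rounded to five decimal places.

Δt = (8 − 3.5)/8 = 0.5625.
Left endpoints: 3.5, 4.0625, 4.625, 5.1875, 5.75, 6.3125, 6.875, 7.4375.
f(3.5) = -172.625, f(4.0625) = -1069187/4096, f(4.625) = -192055/512, f(5.1875) = -2121953/4096, f(5.75) = -693.078125, f(6.3125) = -3700247/4096, f(6.875) = -589909/512, f(7.4375) = -5909045/4096.
Sum = Δt · [f(3.5) + f(4.0625) + f(4.625) + ...].
Sum ≈ -3103.92114.

-3103.92114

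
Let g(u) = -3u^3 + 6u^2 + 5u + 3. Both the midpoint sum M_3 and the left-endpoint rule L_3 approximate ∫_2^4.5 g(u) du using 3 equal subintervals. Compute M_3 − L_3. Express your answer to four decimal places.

M_3 ≈ -77.808160.
L_3 ≈ -29.826389.
M_3 − L_3 ≈ -47.9818.

-47.9818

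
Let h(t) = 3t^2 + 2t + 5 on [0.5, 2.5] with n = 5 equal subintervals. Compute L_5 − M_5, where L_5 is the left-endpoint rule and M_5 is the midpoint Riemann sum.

-4.16

L_5 = 27.26.
M_5 = 31.42.
L_5 − M_5 = -4.16.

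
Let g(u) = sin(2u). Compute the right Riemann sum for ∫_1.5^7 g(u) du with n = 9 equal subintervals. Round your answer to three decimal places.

Δu = (7 − 1.5)/9 = 11/18.
Right endpoints: 19/9, 49/18, 10/3, 71/18, 41/9, 31/6, 52/9, 115/18, 7.
g(19/9) ≈ -0.882, g(49/18) ≈ -0.744, g(10/3) ≈ 0.374, g(71/18) ≈ 0.999, g(41/9) ≈ 0.309, g(31/6) ≈ -0.789, g(52/9) ≈ -0.847, g(115/18) ≈ 0.210, g(7) ≈ 0.991.
Sum = Δu · [g(19/9) + g(49/18) + g(10/3) + ...].
Sum ≈ -0.232.

-0.232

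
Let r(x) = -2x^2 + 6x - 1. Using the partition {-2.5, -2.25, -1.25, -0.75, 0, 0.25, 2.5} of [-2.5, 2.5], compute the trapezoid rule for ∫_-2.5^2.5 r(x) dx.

Subinterval widths: 0.25, 1, 0.5, 0.75, 0.25, 2.25.
r(-2.5) = -28.5, r(-2.25) = -24.625, r(-1.25) = -11.625, r(-0.75) = -6.625, r(0) = -1, r(0.25) = 0.375, r(2.5) = 1.5.
On each subinterval the trapezoid contributes (Δx_i/2)·[r(x_{i-1}) + r(x_i)].
Sum = -30.15625.

-30.15625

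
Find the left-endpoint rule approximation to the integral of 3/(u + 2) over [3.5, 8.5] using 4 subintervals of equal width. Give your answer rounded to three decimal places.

2.112

Δu = (8.5 − 3.5)/4 = 1.25.
Left endpoints: 3.5, 4.75, 6, 7.25.
f(3.5) = 6/11, f(4.75) = 4/9, f(6) = 0.375, f(7.25) = 12/37.
Sum = Δu · [f(3.5) + f(4.75) + f(6) + f(7.25)].
Sum ≈ 2.112.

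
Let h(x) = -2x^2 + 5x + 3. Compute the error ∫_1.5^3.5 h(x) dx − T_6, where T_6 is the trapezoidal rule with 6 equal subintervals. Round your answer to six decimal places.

Exact integral: ∫_1.5^3.5 h(x) dx ≈ 4.66666667.
T_6 ≈ 4.59259259.
Error ≈ 4.66666667 − 4.59259259 ≈ 0.074074.

0.074074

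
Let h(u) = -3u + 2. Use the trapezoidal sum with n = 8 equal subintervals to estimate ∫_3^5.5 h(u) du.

Δu = (5.5 − 3)/8 = 0.3125.
h(3) = -7, h(3.3125) = -7.9375, h(3.625) = -8.875, h(3.9375) = -9.8125, h(4.25) = -10.75, h(4.5625) = -11.6875, h(4.875) = -12.625, h(5.1875) = -13.5625, h(5.5) = -14.5.
T_8 = (Δu/2)·[h(u_0) + 2h(u_1) + ... + 2h(u_{7}) + h(u_8)].
Sum = -26.875.

-26.875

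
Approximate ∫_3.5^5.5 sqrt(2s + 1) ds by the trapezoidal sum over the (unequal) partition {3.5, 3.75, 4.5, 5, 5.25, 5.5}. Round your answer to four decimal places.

6.3123

Subinterval widths: 0.25, 0.75, 0.5, 0.25, 0.25.
f(3.5) ≈ 2.8284, f(3.75) ≈ 2.9155, f(4.5) ≈ 3.1623, f(5) ≈ 3.3166, f(5.25) ≈ 3.3912, f(5.5) ≈ 3.4641.
On each subinterval the trapezoid contributes (Δs_i/2)·[f(s_{i-1}) + f(s_i)].
Sum ≈ 6.3123.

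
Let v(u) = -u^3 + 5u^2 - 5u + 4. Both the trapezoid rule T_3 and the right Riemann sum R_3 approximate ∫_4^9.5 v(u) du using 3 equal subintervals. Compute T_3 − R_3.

412.15625

T_3 ≈ -860.584491.
R_3 ≈ -1272.740741.
T_3 − R_3 = 412.15625.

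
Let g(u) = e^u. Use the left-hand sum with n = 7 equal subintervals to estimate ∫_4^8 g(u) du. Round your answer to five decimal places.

2169.45585

Δu = (8 − 4)/7 = 4/7.
Left endpoints: 4, 32/7, 36/7, 40/7, 44/7, 48/7, 52/7.
g(4) ≈ 54.59815, g(32/7) ≈ 96.68213, g(36/7) ≈ 171.20423, g(40/7) ≈ 303.16758, g(44/7) ≈ 536.84762, g(48/7) ≈ 950.64705, g(52/7) ≈ 1683.40100.
Sum = Δu · [g(4) + g(32/7) + g(36/7) + ...].
Sum ≈ 2169.45585.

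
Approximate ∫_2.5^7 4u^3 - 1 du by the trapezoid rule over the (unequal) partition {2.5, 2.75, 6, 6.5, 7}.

2661.140625

Subinterval widths: 0.25, 3.25, 0.5, 0.5.
f(2.5) = 61.5, f(2.75) = 82.1875, f(6) = 863, f(6.5) = 1097.5, f(7) = 1371.
On each subinterval the trapezoid contributes (Δu_i/2)·[f(u_{i-1}) + f(u_i)].
Sum = 2661.140625.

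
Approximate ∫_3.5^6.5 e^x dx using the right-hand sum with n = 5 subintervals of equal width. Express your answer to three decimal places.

840.482

Δx = (6.5 − 3.5)/5 = 0.6.
Right endpoints: 4.1, 4.7, 5.3, 5.9, 6.5.
f(4.1) ≈ 60.340, f(4.7) ≈ 109.947, f(5.3) ≈ 200.337, f(5.9) ≈ 365.037, f(6.5) ≈ 665.142.
Sum = Δx · [f(4.1) + f(4.7) + f(5.3) + f(5.9) + f(6.5)].
Sum ≈ 840.482.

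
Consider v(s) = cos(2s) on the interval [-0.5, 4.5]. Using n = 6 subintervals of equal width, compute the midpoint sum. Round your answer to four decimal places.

0.7057

Δs = (4.5 − (-0.5))/6 = 5/6.
Midpoints: -1/12, 0.75, 19/12, 29/12, 3.25, 49/12.
v(-1/12) ≈ 0.9861, v(0.75) ≈ 0.0707, v(19/12) ≈ -0.9997, v(29/12) ≈ 0.1206, v(3.25) ≈ 0.9766, v(49/12) ≈ -0.3076.
Sum = Δs · [v(-1/12) + v(0.75) + v(19/12) + ...].
Sum ≈ 0.7057.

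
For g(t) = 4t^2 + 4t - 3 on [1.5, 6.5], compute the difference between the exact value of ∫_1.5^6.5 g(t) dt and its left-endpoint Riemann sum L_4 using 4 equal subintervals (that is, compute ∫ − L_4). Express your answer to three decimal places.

107.292

Exact integral: ∫_1.5^6.5 g(t) dt ≈ 426.66667.
L_4 = 319.375.
Error ≈ 426.66667 − 319.375 ≈ 107.292.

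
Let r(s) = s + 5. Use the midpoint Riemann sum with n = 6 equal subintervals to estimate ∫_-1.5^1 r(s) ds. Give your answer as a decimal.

Δs = (1 − (-1.5))/6 = 5/12.
Midpoints: -31/24, -0.875, -11/24, -1/24, 0.375, 19/24.
r(-31/24) = 89/24, r(-0.875) = 4.125, r(-11/24) = 109/24, r(-1/24) = 119/24, r(0.375) = 5.375, r(19/24) = 139/24.
Sum = Δs · [r(-31/24) + r(-0.875) + r(-11/24) + ...].
Sum = 11.875.

11.875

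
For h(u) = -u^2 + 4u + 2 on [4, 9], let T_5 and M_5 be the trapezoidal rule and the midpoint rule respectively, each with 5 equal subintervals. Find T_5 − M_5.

T_5 = -82.5.
M_5 = -81.25.
T_5 − M_5 = -1.25.

-1.25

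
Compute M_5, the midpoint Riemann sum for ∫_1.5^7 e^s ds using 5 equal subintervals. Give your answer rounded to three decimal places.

1038.972

Δs = (7 − 1.5)/5 = 1.1.
Midpoints: 2.05, 3.15, 4.25, 5.35, 6.45.
f(2.05) ≈ 7.768, f(3.15) ≈ 23.336, f(4.25) ≈ 70.105, f(5.35) ≈ 210.608, f(6.45) ≈ 632.702.
Sum = Δs · [f(2.05) + f(3.15) + f(4.25) + f(5.35) + f(6.45)].
Sum ≈ 1038.972.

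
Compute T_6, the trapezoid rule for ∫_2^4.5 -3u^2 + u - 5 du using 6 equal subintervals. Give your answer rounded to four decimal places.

-87.7170

Δu = (4.5 − 2)/6 = 5/12.
f(2) = -15, f(29/12) = -965/48, f(17/6) = -26.25, f(3.25) = -33.4375, f(11/3) = -125/3, f(49/12) = -50.9375, f(4.5) = -61.25.
T_6 = (Δu/2)·[f(u_0) + 2f(u_1) + ... + 2f(u_{5}) + f(u_6)].
Sum ≈ -87.7170.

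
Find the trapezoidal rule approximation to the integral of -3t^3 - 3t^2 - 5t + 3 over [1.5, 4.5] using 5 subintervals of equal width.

Δt = (4.5 − 1.5)/5 = 0.6.
f(1.5) = -21.375, f(2.1) = -48.513, f(2.7) = -91.419, f(3.3) = -153.981, f(3.9) = -240.087, f(4.5) = -353.625.
T_5 = (Δt/2)·[f(t_0) + 2f(t_1) + ... + 2f(t_{4}) + f(t_5)].
Sum = -432.9.

-432.9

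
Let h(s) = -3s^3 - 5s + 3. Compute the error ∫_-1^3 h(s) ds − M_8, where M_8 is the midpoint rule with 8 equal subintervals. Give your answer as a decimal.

Exact integral: ∫_-1^3 h(s) ds = -68.
M_8 = -67.25.
Error = -68 − (-67.25) = -0.75.

-0.75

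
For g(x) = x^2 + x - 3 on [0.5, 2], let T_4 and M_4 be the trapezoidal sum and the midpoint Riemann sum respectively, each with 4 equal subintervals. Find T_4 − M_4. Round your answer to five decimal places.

0.05273

T_4 = 0.03515625.
M_4 ≈ -0.0175781.
T_4 − M_4 ≈ 0.05273.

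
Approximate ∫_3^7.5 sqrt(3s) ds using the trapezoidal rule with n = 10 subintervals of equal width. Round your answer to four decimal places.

Δs = (7.5 − 3)/10 = 0.45.
f(3) ≈ 3.0000, f(3.45) ≈ 3.2171, f(3.9) ≈ 3.4205, f(4.35) ≈ 3.6125, f(4.8) ≈ 3.7947, f(5.25) ≈ 3.9686, f(5.7) ≈ 4.1352, f(6.15) ≈ 4.2953, f(6.6) ≈ 4.4497, f(7.05) ≈ 4.5989, f(7.5) ≈ 4.7434.
T_10 = (Δs/2)·[f(s_0) + 2f(s_1) + ... + 2f(s_{9}) + f(s_10)].
Sum ≈ 17.7140.

17.7140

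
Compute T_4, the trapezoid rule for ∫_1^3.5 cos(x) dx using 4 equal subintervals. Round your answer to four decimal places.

Δx = (3.5 − 1)/4 = 0.625.
f(1) ≈ 0.5403, f(1.625) ≈ -0.0542, f(2.25) ≈ -0.6282, f(2.875) ≈ -0.9647, f(3.5) ≈ -0.9365.
T_4 = (Δx/2)·[f(x_0) + 2f(x_1) + 2f(x_2) + 2f(x_3) + f(x_4)].
Sum ≈ -1.1532.

-1.1532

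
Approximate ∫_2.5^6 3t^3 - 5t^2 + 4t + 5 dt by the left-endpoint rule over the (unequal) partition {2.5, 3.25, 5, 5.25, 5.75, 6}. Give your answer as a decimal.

480.421875

Subinterval widths: 0.75, 1.75, 0.25, 0.5, 0.25.
Left endpoints: 2.5, 3.25, 5, 5.25, 5.75.
f(2.5) = 30.625, f(3.25) = 68.171875, f(5) = 275, f(5.25) = 322.296875, f(5.75) = 433.015625.
Sum = Σ Δt_i · f(t_i).
Sum = 480.421875.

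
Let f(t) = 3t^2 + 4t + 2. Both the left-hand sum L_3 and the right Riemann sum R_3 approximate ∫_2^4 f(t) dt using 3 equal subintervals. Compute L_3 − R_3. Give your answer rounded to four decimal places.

L_3 ≈ 69.777778.
R_3 ≈ 99.111111.
L_3 − R_3 ≈ -29.3333.

-29.3333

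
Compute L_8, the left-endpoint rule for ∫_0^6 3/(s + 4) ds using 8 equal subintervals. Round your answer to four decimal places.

Δs = (6 − 0)/8 = 0.75.
Left endpoints: 0, 0.75, 1.5, 2.25, 3, 3.75, 4.5, 5.25.
f(0) = 0.75, f(0.75) = 12/19, f(1.5) = 6/11, f(2.25) = 0.48, f(3) = 3/7, f(3.75) = 12/31, f(4.5) = 6/17, f(5.25) = 12/37.
Sum = Δs · [f(0) + f(0.75) + f(1.5) + ...].
Sum ≈ 2.9250.

2.9250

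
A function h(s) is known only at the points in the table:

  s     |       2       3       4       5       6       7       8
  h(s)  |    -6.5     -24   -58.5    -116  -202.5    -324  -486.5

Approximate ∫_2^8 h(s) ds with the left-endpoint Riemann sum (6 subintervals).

-731.5

Δs = 1.
Sum = 1·[(-6.5) + (-24) + (-58.5) + (-116) + (-202.5) + (-324)] = -731.5.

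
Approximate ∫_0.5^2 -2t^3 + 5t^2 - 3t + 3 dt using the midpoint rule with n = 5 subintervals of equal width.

4.059375

Δt = (2 − 0.5)/5 = 0.3.
Midpoints: 0.65, 0.95, 1.25, 1.55, 1.85.
f(0.65) = 2.61325, f(0.95) = 2.94775, f(1.25) = 3.15625, f(1.55) = 2.91475, f(1.85) = 1.89925.
Sum = Δt · [f(0.65) + f(0.95) + f(1.25) + f(1.55) + f(1.85)].
Sum = 4.059375.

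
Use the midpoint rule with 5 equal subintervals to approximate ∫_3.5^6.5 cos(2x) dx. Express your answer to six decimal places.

-0.125825

Δx = (6.5 − 3.5)/5 = 0.6.
Midpoints: 3.8, 4.4, 5, 5.6, 6.2.
f(3.8) ≈ 0.251260, f(4.4) ≈ -0.811093, f(5) ≈ -0.839072, f(5.6) ≈ 0.203005, f(6.2) ≈ 0.986192.
Sum = Δx · [f(3.8) + f(4.4) + f(5) + f(5.6) + f(6.2)].
Sum ≈ -0.125825.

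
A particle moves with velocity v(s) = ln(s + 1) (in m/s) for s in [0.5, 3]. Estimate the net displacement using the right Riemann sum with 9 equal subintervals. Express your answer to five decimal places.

2.57053

Δs = (3 − 0.5)/9 = 5/18.
Right endpoints: 7/9, 19/18, 4/3, 29/18, 17/9, 13/6, 22/9, 49/18, 3.
v(7/9) ≈ 0.57536, v(19/18) ≈ 0.72055, v(4/3) ≈ 0.84730, v(29/18) ≈ 0.95978, v(17/9) ≈ 1.06087, v(13/6) ≈ 1.15268, v(22/9) ≈ 1.23676, v(49/18) ≈ 1.31432, v(3) ≈ 1.38629.
Sum = Δs · [v(7/9) + v(19/18) + v(4/3) + ...].
Sum ≈ 2.57053.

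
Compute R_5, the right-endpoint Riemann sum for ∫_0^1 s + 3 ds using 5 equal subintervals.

Δs = (1 − 0)/5 = 0.2.
Right endpoints: 0.2, 0.4, 0.6, 0.8, 1.
f(0.2) = 3.2, f(0.4) = 3.4, f(0.6) = 3.6, f(0.8) = 3.8, f(1) = 4.
Sum = Δs · [f(0.2) + f(0.4) + f(0.6) + f(0.8) + f(1)].
Sum = 3.6.

3.6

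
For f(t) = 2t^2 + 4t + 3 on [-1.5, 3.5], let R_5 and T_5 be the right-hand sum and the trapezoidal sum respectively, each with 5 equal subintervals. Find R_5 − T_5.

R_5 = 87.5.
T_5 = 67.5.
R_5 − T_5 = 20.

20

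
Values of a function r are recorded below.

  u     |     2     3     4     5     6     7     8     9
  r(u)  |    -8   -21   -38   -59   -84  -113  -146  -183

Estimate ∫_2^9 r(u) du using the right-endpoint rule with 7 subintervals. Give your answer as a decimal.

Δu = 1.
Sum = 1·[(-21) + (-38) + (-59) + (-84) + (-113) + (-146) + (-183)] = -644.

-644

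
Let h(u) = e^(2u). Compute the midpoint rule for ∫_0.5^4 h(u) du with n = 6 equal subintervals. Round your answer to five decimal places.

Δu = (4 − 0.5)/6 = 7/12.
Midpoints: 19/24, 1.375, 47/24, 61/24, 3.125, 89/24.
h(19/24) ≈ 4.87117, h(1.375) ≈ 15.64263, h(47/24) ≈ 50.23272, h(61/24) ≈ 161.31086, h(3.125) ≈ 518.01282, h(89/24) ≈ 1663.47932.
Sum = Δu · [h(19/24) + h(1.375) + h(47/24) + ...].
Sum ≈ 1407.90389.

1407.90389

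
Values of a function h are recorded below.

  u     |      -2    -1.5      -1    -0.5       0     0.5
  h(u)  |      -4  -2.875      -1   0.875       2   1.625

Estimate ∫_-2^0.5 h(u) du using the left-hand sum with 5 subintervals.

Δu = 0.5.
Sum = 0.5·[(-4) + (-2.875) + (-1) + 0.875 + 2] = -2.5.

-2.5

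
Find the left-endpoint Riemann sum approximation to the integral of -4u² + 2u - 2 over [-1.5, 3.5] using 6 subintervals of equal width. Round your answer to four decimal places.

-51.4815

Δu = (3.5 − (-1.5))/6 = 5/6.
Left endpoints: -1.5, -2/3, 1/6, 1, 11/6, 8/3.
f(-1.5) = -14, f(-2/3) = -46/9, f(1/6) = -16/9, f(1) = -4, f(11/6) = -106/9, f(8/3) = -226/9.
Sum = Δu · [f(-1.5) + f(-2/3) + f(1/6) + ...].
Sum ≈ -51.4815.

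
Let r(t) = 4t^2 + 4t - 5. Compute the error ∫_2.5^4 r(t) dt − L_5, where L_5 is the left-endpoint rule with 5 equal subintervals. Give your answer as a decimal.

Exact integral: ∫_2.5^4 r(t) dt = 76.5.
L_5 = 69.84.
Error = 76.5 − 69.84 = 6.66.

6.66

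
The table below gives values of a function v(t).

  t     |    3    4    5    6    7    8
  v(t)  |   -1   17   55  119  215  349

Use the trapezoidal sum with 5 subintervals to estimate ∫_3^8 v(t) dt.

580

Δt = 1.
T_5 = (1/2)·[(-1) + 2·17 + 2·55 + 2·119 + 2·215 + 349] = 580.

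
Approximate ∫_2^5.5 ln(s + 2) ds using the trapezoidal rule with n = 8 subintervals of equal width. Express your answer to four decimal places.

6.0647

Δs = (5.5 − 2)/8 = 0.4375.
f(2) ≈ 1.3863, f(2.4375) ≈ 1.4901, f(2.875) ≈ 1.5841, f(3.3125) ≈ 1.6701, f(3.75) ≈ 1.7492, f(4.1875) ≈ 1.8225, f(4.625) ≈ 1.8909, f(5.0625) ≈ 1.9548, f(5.5) ≈ 2.0149.
T_8 = (Δs/2)·[f(s_0) + 2f(s_1) + ... + 2f(s_{7}) + f(s_8)].
Sum ≈ 6.0647.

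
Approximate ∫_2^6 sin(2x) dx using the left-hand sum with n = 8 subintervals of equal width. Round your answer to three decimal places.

Δx = (6 − 2)/8 = 0.5.
Left endpoints: 2, 2.5, 3, 3.5, 4, 4.5, 5, 5.5.
f(2) ≈ -0.757, f(2.5) ≈ -0.959, f(3) ≈ -0.279, f(3.5) ≈ 0.657, f(4) ≈ 0.989, f(4.5) ≈ 0.412, f(5) ≈ -0.544, f(5.5) ≈ -1.000.
Sum = Δx · [f(2) + f(2.5) + f(3) + ...].
Sum ≈ -0.740.

-0.740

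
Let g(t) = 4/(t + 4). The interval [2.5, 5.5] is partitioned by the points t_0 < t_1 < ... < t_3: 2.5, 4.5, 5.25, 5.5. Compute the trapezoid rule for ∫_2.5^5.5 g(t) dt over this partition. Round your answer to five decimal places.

Subinterval widths: 2, 0.75, 0.25.
g(2.5) = 8/13, g(4.5) = 8/17, g(5.25) = 16/37, g(5.5) = 8/19.
On each subinterval the trapezoid contributes (Δt_i/2)·[g(t_{i-1}) + g(t_i)].
Sum ≈ 1.53129.

1.53129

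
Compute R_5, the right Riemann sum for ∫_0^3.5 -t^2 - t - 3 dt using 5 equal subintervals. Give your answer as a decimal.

Δt = (3.5 − 0)/5 = 0.7.
Right endpoints: 0.7, 1.4, 2.1, 2.8, 3.5.
f(0.7) = -4.19, f(1.4) = -6.36, f(2.1) = -9.51, f(2.8) = -13.64, f(3.5) = -18.75.
Sum = Δt · [f(0.7) + f(1.4) + f(2.1) + f(2.8) + f(3.5)].
Sum = -36.715.

-36.715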